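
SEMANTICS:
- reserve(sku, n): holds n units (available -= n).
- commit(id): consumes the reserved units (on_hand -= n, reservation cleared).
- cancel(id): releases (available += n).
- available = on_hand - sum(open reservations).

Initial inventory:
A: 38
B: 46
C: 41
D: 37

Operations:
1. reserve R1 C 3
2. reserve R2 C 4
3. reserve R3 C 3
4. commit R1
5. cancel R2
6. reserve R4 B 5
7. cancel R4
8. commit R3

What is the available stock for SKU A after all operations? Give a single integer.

Step 1: reserve R1 C 3 -> on_hand[A=38 B=46 C=41 D=37] avail[A=38 B=46 C=38 D=37] open={R1}
Step 2: reserve R2 C 4 -> on_hand[A=38 B=46 C=41 D=37] avail[A=38 B=46 C=34 D=37] open={R1,R2}
Step 3: reserve R3 C 3 -> on_hand[A=38 B=46 C=41 D=37] avail[A=38 B=46 C=31 D=37] open={R1,R2,R3}
Step 4: commit R1 -> on_hand[A=38 B=46 C=38 D=37] avail[A=38 B=46 C=31 D=37] open={R2,R3}
Step 5: cancel R2 -> on_hand[A=38 B=46 C=38 D=37] avail[A=38 B=46 C=35 D=37] open={R3}
Step 6: reserve R4 B 5 -> on_hand[A=38 B=46 C=38 D=37] avail[A=38 B=41 C=35 D=37] open={R3,R4}
Step 7: cancel R4 -> on_hand[A=38 B=46 C=38 D=37] avail[A=38 B=46 C=35 D=37] open={R3}
Step 8: commit R3 -> on_hand[A=38 B=46 C=35 D=37] avail[A=38 B=46 C=35 D=37] open={}
Final available[A] = 38

Answer: 38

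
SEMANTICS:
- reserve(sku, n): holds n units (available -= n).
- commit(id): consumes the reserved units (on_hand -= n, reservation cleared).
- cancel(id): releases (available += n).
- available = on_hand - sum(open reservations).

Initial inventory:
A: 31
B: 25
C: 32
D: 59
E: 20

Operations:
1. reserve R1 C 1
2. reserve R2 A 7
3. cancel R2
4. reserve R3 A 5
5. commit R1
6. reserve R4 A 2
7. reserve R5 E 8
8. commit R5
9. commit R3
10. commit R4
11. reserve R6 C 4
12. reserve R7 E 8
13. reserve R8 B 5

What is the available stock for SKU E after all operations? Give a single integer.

Step 1: reserve R1 C 1 -> on_hand[A=31 B=25 C=32 D=59 E=20] avail[A=31 B=25 C=31 D=59 E=20] open={R1}
Step 2: reserve R2 A 7 -> on_hand[A=31 B=25 C=32 D=59 E=20] avail[A=24 B=25 C=31 D=59 E=20] open={R1,R2}
Step 3: cancel R2 -> on_hand[A=31 B=25 C=32 D=59 E=20] avail[A=31 B=25 C=31 D=59 E=20] open={R1}
Step 4: reserve R3 A 5 -> on_hand[A=31 B=25 C=32 D=59 E=20] avail[A=26 B=25 C=31 D=59 E=20] open={R1,R3}
Step 5: commit R1 -> on_hand[A=31 B=25 C=31 D=59 E=20] avail[A=26 B=25 C=31 D=59 E=20] open={R3}
Step 6: reserve R4 A 2 -> on_hand[A=31 B=25 C=31 D=59 E=20] avail[A=24 B=25 C=31 D=59 E=20] open={R3,R4}
Step 7: reserve R5 E 8 -> on_hand[A=31 B=25 C=31 D=59 E=20] avail[A=24 B=25 C=31 D=59 E=12] open={R3,R4,R5}
Step 8: commit R5 -> on_hand[A=31 B=25 C=31 D=59 E=12] avail[A=24 B=25 C=31 D=59 E=12] open={R3,R4}
Step 9: commit R3 -> on_hand[A=26 B=25 C=31 D=59 E=12] avail[A=24 B=25 C=31 D=59 E=12] open={R4}
Step 10: commit R4 -> on_hand[A=24 B=25 C=31 D=59 E=12] avail[A=24 B=25 C=31 D=59 E=12] open={}
Step 11: reserve R6 C 4 -> on_hand[A=24 B=25 C=31 D=59 E=12] avail[A=24 B=25 C=27 D=59 E=12] open={R6}
Step 12: reserve R7 E 8 -> on_hand[A=24 B=25 C=31 D=59 E=12] avail[A=24 B=25 C=27 D=59 E=4] open={R6,R7}
Step 13: reserve R8 B 5 -> on_hand[A=24 B=25 C=31 D=59 E=12] avail[A=24 B=20 C=27 D=59 E=4] open={R6,R7,R8}
Final available[E] = 4

Answer: 4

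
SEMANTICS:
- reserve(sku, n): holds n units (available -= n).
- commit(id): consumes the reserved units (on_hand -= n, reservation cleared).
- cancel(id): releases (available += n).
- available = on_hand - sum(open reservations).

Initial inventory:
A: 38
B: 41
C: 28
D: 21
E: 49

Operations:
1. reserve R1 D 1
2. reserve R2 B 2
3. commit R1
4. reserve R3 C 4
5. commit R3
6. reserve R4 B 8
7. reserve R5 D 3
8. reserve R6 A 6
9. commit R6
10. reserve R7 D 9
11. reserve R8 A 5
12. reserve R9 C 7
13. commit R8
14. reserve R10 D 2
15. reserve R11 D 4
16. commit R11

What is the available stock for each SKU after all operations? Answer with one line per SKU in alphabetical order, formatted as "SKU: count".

Step 1: reserve R1 D 1 -> on_hand[A=38 B=41 C=28 D=21 E=49] avail[A=38 B=41 C=28 D=20 E=49] open={R1}
Step 2: reserve R2 B 2 -> on_hand[A=38 B=41 C=28 D=21 E=49] avail[A=38 B=39 C=28 D=20 E=49] open={R1,R2}
Step 3: commit R1 -> on_hand[A=38 B=41 C=28 D=20 E=49] avail[A=38 B=39 C=28 D=20 E=49] open={R2}
Step 4: reserve R3 C 4 -> on_hand[A=38 B=41 C=28 D=20 E=49] avail[A=38 B=39 C=24 D=20 E=49] open={R2,R3}
Step 5: commit R3 -> on_hand[A=38 B=41 C=24 D=20 E=49] avail[A=38 B=39 C=24 D=20 E=49] open={R2}
Step 6: reserve R4 B 8 -> on_hand[A=38 B=41 C=24 D=20 E=49] avail[A=38 B=31 C=24 D=20 E=49] open={R2,R4}
Step 7: reserve R5 D 3 -> on_hand[A=38 B=41 C=24 D=20 E=49] avail[A=38 B=31 C=24 D=17 E=49] open={R2,R4,R5}
Step 8: reserve R6 A 6 -> on_hand[A=38 B=41 C=24 D=20 E=49] avail[A=32 B=31 C=24 D=17 E=49] open={R2,R4,R5,R6}
Step 9: commit R6 -> on_hand[A=32 B=41 C=24 D=20 E=49] avail[A=32 B=31 C=24 D=17 E=49] open={R2,R4,R5}
Step 10: reserve R7 D 9 -> on_hand[A=32 B=41 C=24 D=20 E=49] avail[A=32 B=31 C=24 D=8 E=49] open={R2,R4,R5,R7}
Step 11: reserve R8 A 5 -> on_hand[A=32 B=41 C=24 D=20 E=49] avail[A=27 B=31 C=24 D=8 E=49] open={R2,R4,R5,R7,R8}
Step 12: reserve R9 C 7 -> on_hand[A=32 B=41 C=24 D=20 E=49] avail[A=27 B=31 C=17 D=8 E=49] open={R2,R4,R5,R7,R8,R9}
Step 13: commit R8 -> on_hand[A=27 B=41 C=24 D=20 E=49] avail[A=27 B=31 C=17 D=8 E=49] open={R2,R4,R5,R7,R9}
Step 14: reserve R10 D 2 -> on_hand[A=27 B=41 C=24 D=20 E=49] avail[A=27 B=31 C=17 D=6 E=49] open={R10,R2,R4,R5,R7,R9}
Step 15: reserve R11 D 4 -> on_hand[A=27 B=41 C=24 D=20 E=49] avail[A=27 B=31 C=17 D=2 E=49] open={R10,R11,R2,R4,R5,R7,R9}
Step 16: commit R11 -> on_hand[A=27 B=41 C=24 D=16 E=49] avail[A=27 B=31 C=17 D=2 E=49] open={R10,R2,R4,R5,R7,R9}

Answer: A: 27
B: 31
C: 17
D: 2
E: 49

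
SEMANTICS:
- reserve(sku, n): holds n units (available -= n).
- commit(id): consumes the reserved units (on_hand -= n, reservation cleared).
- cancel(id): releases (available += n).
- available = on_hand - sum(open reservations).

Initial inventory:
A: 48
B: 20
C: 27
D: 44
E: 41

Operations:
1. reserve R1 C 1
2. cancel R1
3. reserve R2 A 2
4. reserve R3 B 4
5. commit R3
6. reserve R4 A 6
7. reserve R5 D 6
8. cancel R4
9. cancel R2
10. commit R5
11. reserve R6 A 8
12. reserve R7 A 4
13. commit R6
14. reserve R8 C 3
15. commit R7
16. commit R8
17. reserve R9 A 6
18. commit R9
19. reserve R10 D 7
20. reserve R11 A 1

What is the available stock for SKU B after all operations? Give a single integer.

Step 1: reserve R1 C 1 -> on_hand[A=48 B=20 C=27 D=44 E=41] avail[A=48 B=20 C=26 D=44 E=41] open={R1}
Step 2: cancel R1 -> on_hand[A=48 B=20 C=27 D=44 E=41] avail[A=48 B=20 C=27 D=44 E=41] open={}
Step 3: reserve R2 A 2 -> on_hand[A=48 B=20 C=27 D=44 E=41] avail[A=46 B=20 C=27 D=44 E=41] open={R2}
Step 4: reserve R3 B 4 -> on_hand[A=48 B=20 C=27 D=44 E=41] avail[A=46 B=16 C=27 D=44 E=41] open={R2,R3}
Step 5: commit R3 -> on_hand[A=48 B=16 C=27 D=44 E=41] avail[A=46 B=16 C=27 D=44 E=41] open={R2}
Step 6: reserve R4 A 6 -> on_hand[A=48 B=16 C=27 D=44 E=41] avail[A=40 B=16 C=27 D=44 E=41] open={R2,R4}
Step 7: reserve R5 D 6 -> on_hand[A=48 B=16 C=27 D=44 E=41] avail[A=40 B=16 C=27 D=38 E=41] open={R2,R4,R5}
Step 8: cancel R4 -> on_hand[A=48 B=16 C=27 D=44 E=41] avail[A=46 B=16 C=27 D=38 E=41] open={R2,R5}
Step 9: cancel R2 -> on_hand[A=48 B=16 C=27 D=44 E=41] avail[A=48 B=16 C=27 D=38 E=41] open={R5}
Step 10: commit R5 -> on_hand[A=48 B=16 C=27 D=38 E=41] avail[A=48 B=16 C=27 D=38 E=41] open={}
Step 11: reserve R6 A 8 -> on_hand[A=48 B=16 C=27 D=38 E=41] avail[A=40 B=16 C=27 D=38 E=41] open={R6}
Step 12: reserve R7 A 4 -> on_hand[A=48 B=16 C=27 D=38 E=41] avail[A=36 B=16 C=27 D=38 E=41] open={R6,R7}
Step 13: commit R6 -> on_hand[A=40 B=16 C=27 D=38 E=41] avail[A=36 B=16 C=27 D=38 E=41] open={R7}
Step 14: reserve R8 C 3 -> on_hand[A=40 B=16 C=27 D=38 E=41] avail[A=36 B=16 C=24 D=38 E=41] open={R7,R8}
Step 15: commit R7 -> on_hand[A=36 B=16 C=27 D=38 E=41] avail[A=36 B=16 C=24 D=38 E=41] open={R8}
Step 16: commit R8 -> on_hand[A=36 B=16 C=24 D=38 E=41] avail[A=36 B=16 C=24 D=38 E=41] open={}
Step 17: reserve R9 A 6 -> on_hand[A=36 B=16 C=24 D=38 E=41] avail[A=30 B=16 C=24 D=38 E=41] open={R9}
Step 18: commit R9 -> on_hand[A=30 B=16 C=24 D=38 E=41] avail[A=30 B=16 C=24 D=38 E=41] open={}
Step 19: reserve R10 D 7 -> on_hand[A=30 B=16 C=24 D=38 E=41] avail[A=30 B=16 C=24 D=31 E=41] open={R10}
Step 20: reserve R11 A 1 -> on_hand[A=30 B=16 C=24 D=38 E=41] avail[A=29 B=16 C=24 D=31 E=41] open={R10,R11}
Final available[B] = 16

Answer: 16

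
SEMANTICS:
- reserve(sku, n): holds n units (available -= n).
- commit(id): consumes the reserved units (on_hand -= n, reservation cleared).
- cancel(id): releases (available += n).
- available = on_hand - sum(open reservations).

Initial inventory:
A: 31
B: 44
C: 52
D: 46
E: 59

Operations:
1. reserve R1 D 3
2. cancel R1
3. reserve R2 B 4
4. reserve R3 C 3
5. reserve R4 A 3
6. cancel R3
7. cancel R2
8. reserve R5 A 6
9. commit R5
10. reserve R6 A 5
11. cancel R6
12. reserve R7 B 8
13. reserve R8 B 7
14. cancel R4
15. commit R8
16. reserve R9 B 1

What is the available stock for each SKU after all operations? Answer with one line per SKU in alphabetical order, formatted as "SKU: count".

Answer: A: 25
B: 28
C: 52
D: 46
E: 59

Derivation:
Step 1: reserve R1 D 3 -> on_hand[A=31 B=44 C=52 D=46 E=59] avail[A=31 B=44 C=52 D=43 E=59] open={R1}
Step 2: cancel R1 -> on_hand[A=31 B=44 C=52 D=46 E=59] avail[A=31 B=44 C=52 D=46 E=59] open={}
Step 3: reserve R2 B 4 -> on_hand[A=31 B=44 C=52 D=46 E=59] avail[A=31 B=40 C=52 D=46 E=59] open={R2}
Step 4: reserve R3 C 3 -> on_hand[A=31 B=44 C=52 D=46 E=59] avail[A=31 B=40 C=49 D=46 E=59] open={R2,R3}
Step 5: reserve R4 A 3 -> on_hand[A=31 B=44 C=52 D=46 E=59] avail[A=28 B=40 C=49 D=46 E=59] open={R2,R3,R4}
Step 6: cancel R3 -> on_hand[A=31 B=44 C=52 D=46 E=59] avail[A=28 B=40 C=52 D=46 E=59] open={R2,R4}
Step 7: cancel R2 -> on_hand[A=31 B=44 C=52 D=46 E=59] avail[A=28 B=44 C=52 D=46 E=59] open={R4}
Step 8: reserve R5 A 6 -> on_hand[A=31 B=44 C=52 D=46 E=59] avail[A=22 B=44 C=52 D=46 E=59] open={R4,R5}
Step 9: commit R5 -> on_hand[A=25 B=44 C=52 D=46 E=59] avail[A=22 B=44 C=52 D=46 E=59] open={R4}
Step 10: reserve R6 A 5 -> on_hand[A=25 B=44 C=52 D=46 E=59] avail[A=17 B=44 C=52 D=46 E=59] open={R4,R6}
Step 11: cancel R6 -> on_hand[A=25 B=44 C=52 D=46 E=59] avail[A=22 B=44 C=52 D=46 E=59] open={R4}
Step 12: reserve R7 B 8 -> on_hand[A=25 B=44 C=52 D=46 E=59] avail[A=22 B=36 C=52 D=46 E=59] open={R4,R7}
Step 13: reserve R8 B 7 -> on_hand[A=25 B=44 C=52 D=46 E=59] avail[A=22 B=29 C=52 D=46 E=59] open={R4,R7,R8}
Step 14: cancel R4 -> on_hand[A=25 B=44 C=52 D=46 E=59] avail[A=25 B=29 C=52 D=46 E=59] open={R7,R8}
Step 15: commit R8 -> on_hand[A=25 B=37 C=52 D=46 E=59] avail[A=25 B=29 C=52 D=46 E=59] open={R7}
Step 16: reserve R9 B 1 -> on_hand[A=25 B=37 C=52 D=46 E=59] avail[A=25 B=28 C=52 D=46 E=59] open={R7,R9}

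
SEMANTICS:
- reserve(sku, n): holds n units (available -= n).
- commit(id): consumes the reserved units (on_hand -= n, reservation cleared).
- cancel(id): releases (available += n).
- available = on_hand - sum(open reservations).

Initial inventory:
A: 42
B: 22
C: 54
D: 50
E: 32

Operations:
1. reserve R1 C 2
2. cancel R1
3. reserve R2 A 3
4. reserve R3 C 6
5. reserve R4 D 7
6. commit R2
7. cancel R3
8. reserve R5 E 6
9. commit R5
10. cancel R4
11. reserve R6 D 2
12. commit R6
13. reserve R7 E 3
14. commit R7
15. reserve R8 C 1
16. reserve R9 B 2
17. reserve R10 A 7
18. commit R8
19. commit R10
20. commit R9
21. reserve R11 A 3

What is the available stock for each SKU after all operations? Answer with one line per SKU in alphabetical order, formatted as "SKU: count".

Step 1: reserve R1 C 2 -> on_hand[A=42 B=22 C=54 D=50 E=32] avail[A=42 B=22 C=52 D=50 E=32] open={R1}
Step 2: cancel R1 -> on_hand[A=42 B=22 C=54 D=50 E=32] avail[A=42 B=22 C=54 D=50 E=32] open={}
Step 3: reserve R2 A 3 -> on_hand[A=42 B=22 C=54 D=50 E=32] avail[A=39 B=22 C=54 D=50 E=32] open={R2}
Step 4: reserve R3 C 6 -> on_hand[A=42 B=22 C=54 D=50 E=32] avail[A=39 B=22 C=48 D=50 E=32] open={R2,R3}
Step 5: reserve R4 D 7 -> on_hand[A=42 B=22 C=54 D=50 E=32] avail[A=39 B=22 C=48 D=43 E=32] open={R2,R3,R4}
Step 6: commit R2 -> on_hand[A=39 B=22 C=54 D=50 E=32] avail[A=39 B=22 C=48 D=43 E=32] open={R3,R4}
Step 7: cancel R3 -> on_hand[A=39 B=22 C=54 D=50 E=32] avail[A=39 B=22 C=54 D=43 E=32] open={R4}
Step 8: reserve R5 E 6 -> on_hand[A=39 B=22 C=54 D=50 E=32] avail[A=39 B=22 C=54 D=43 E=26] open={R4,R5}
Step 9: commit R5 -> on_hand[A=39 B=22 C=54 D=50 E=26] avail[A=39 B=22 C=54 D=43 E=26] open={R4}
Step 10: cancel R4 -> on_hand[A=39 B=22 C=54 D=50 E=26] avail[A=39 B=22 C=54 D=50 E=26] open={}
Step 11: reserve R6 D 2 -> on_hand[A=39 B=22 C=54 D=50 E=26] avail[A=39 B=22 C=54 D=48 E=26] open={R6}
Step 12: commit R6 -> on_hand[A=39 B=22 C=54 D=48 E=26] avail[A=39 B=22 C=54 D=48 E=26] open={}
Step 13: reserve R7 E 3 -> on_hand[A=39 B=22 C=54 D=48 E=26] avail[A=39 B=22 C=54 D=48 E=23] open={R7}
Step 14: commit R7 -> on_hand[A=39 B=22 C=54 D=48 E=23] avail[A=39 B=22 C=54 D=48 E=23] open={}
Step 15: reserve R8 C 1 -> on_hand[A=39 B=22 C=54 D=48 E=23] avail[A=39 B=22 C=53 D=48 E=23] open={R8}
Step 16: reserve R9 B 2 -> on_hand[A=39 B=22 C=54 D=48 E=23] avail[A=39 B=20 C=53 D=48 E=23] open={R8,R9}
Step 17: reserve R10 A 7 -> on_hand[A=39 B=22 C=54 D=48 E=23] avail[A=32 B=20 C=53 D=48 E=23] open={R10,R8,R9}
Step 18: commit R8 -> on_hand[A=39 B=22 C=53 D=48 E=23] avail[A=32 B=20 C=53 D=48 E=23] open={R10,R9}
Step 19: commit R10 -> on_hand[A=32 B=22 C=53 D=48 E=23] avail[A=32 B=20 C=53 D=48 E=23] open={R9}
Step 20: commit R9 -> on_hand[A=32 B=20 C=53 D=48 E=23] avail[A=32 B=20 C=53 D=48 E=23] open={}
Step 21: reserve R11 A 3 -> on_hand[A=32 B=20 C=53 D=48 E=23] avail[A=29 B=20 C=53 D=48 E=23] open={R11}

Answer: A: 29
B: 20
C: 53
D: 48
E: 23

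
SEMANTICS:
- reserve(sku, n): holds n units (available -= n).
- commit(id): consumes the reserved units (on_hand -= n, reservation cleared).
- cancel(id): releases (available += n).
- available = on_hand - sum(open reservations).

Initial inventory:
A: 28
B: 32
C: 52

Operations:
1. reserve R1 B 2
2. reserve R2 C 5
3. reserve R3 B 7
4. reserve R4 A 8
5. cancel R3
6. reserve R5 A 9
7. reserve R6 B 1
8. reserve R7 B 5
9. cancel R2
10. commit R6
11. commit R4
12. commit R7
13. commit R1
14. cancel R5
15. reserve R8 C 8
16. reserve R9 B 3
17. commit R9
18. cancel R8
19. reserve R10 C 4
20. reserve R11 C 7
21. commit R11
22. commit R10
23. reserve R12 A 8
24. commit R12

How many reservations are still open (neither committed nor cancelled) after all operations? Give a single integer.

Step 1: reserve R1 B 2 -> on_hand[A=28 B=32 C=52] avail[A=28 B=30 C=52] open={R1}
Step 2: reserve R2 C 5 -> on_hand[A=28 B=32 C=52] avail[A=28 B=30 C=47] open={R1,R2}
Step 3: reserve R3 B 7 -> on_hand[A=28 B=32 C=52] avail[A=28 B=23 C=47] open={R1,R2,R3}
Step 4: reserve R4 A 8 -> on_hand[A=28 B=32 C=52] avail[A=20 B=23 C=47] open={R1,R2,R3,R4}
Step 5: cancel R3 -> on_hand[A=28 B=32 C=52] avail[A=20 B=30 C=47] open={R1,R2,R4}
Step 6: reserve R5 A 9 -> on_hand[A=28 B=32 C=52] avail[A=11 B=30 C=47] open={R1,R2,R4,R5}
Step 7: reserve R6 B 1 -> on_hand[A=28 B=32 C=52] avail[A=11 B=29 C=47] open={R1,R2,R4,R5,R6}
Step 8: reserve R7 B 5 -> on_hand[A=28 B=32 C=52] avail[A=11 B=24 C=47] open={R1,R2,R4,R5,R6,R7}
Step 9: cancel R2 -> on_hand[A=28 B=32 C=52] avail[A=11 B=24 C=52] open={R1,R4,R5,R6,R7}
Step 10: commit R6 -> on_hand[A=28 B=31 C=52] avail[A=11 B=24 C=52] open={R1,R4,R5,R7}
Step 11: commit R4 -> on_hand[A=20 B=31 C=52] avail[A=11 B=24 C=52] open={R1,R5,R7}
Step 12: commit R7 -> on_hand[A=20 B=26 C=52] avail[A=11 B=24 C=52] open={R1,R5}
Step 13: commit R1 -> on_hand[A=20 B=24 C=52] avail[A=11 B=24 C=52] open={R5}
Step 14: cancel R5 -> on_hand[A=20 B=24 C=52] avail[A=20 B=24 C=52] open={}
Step 15: reserve R8 C 8 -> on_hand[A=20 B=24 C=52] avail[A=20 B=24 C=44] open={R8}
Step 16: reserve R9 B 3 -> on_hand[A=20 B=24 C=52] avail[A=20 B=21 C=44] open={R8,R9}
Step 17: commit R9 -> on_hand[A=20 B=21 C=52] avail[A=20 B=21 C=44] open={R8}
Step 18: cancel R8 -> on_hand[A=20 B=21 C=52] avail[A=20 B=21 C=52] open={}
Step 19: reserve R10 C 4 -> on_hand[A=20 B=21 C=52] avail[A=20 B=21 C=48] open={R10}
Step 20: reserve R11 C 7 -> on_hand[A=20 B=21 C=52] avail[A=20 B=21 C=41] open={R10,R11}
Step 21: commit R11 -> on_hand[A=20 B=21 C=45] avail[A=20 B=21 C=41] open={R10}
Step 22: commit R10 -> on_hand[A=20 B=21 C=41] avail[A=20 B=21 C=41] open={}
Step 23: reserve R12 A 8 -> on_hand[A=20 B=21 C=41] avail[A=12 B=21 C=41] open={R12}
Step 24: commit R12 -> on_hand[A=12 B=21 C=41] avail[A=12 B=21 C=41] open={}
Open reservations: [] -> 0

Answer: 0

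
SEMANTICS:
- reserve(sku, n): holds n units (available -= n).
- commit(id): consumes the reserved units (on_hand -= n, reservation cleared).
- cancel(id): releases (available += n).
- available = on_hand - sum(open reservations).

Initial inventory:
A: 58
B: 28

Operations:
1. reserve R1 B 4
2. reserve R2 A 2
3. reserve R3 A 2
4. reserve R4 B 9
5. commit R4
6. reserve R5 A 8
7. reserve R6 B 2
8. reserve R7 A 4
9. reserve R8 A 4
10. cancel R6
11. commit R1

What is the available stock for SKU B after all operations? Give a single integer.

Answer: 15

Derivation:
Step 1: reserve R1 B 4 -> on_hand[A=58 B=28] avail[A=58 B=24] open={R1}
Step 2: reserve R2 A 2 -> on_hand[A=58 B=28] avail[A=56 B=24] open={R1,R2}
Step 3: reserve R3 A 2 -> on_hand[A=58 B=28] avail[A=54 B=24] open={R1,R2,R3}
Step 4: reserve R4 B 9 -> on_hand[A=58 B=28] avail[A=54 B=15] open={R1,R2,R3,R4}
Step 5: commit R4 -> on_hand[A=58 B=19] avail[A=54 B=15] open={R1,R2,R3}
Step 6: reserve R5 A 8 -> on_hand[A=58 B=19] avail[A=46 B=15] open={R1,R2,R3,R5}
Step 7: reserve R6 B 2 -> on_hand[A=58 B=19] avail[A=46 B=13] open={R1,R2,R3,R5,R6}
Step 8: reserve R7 A 4 -> on_hand[A=58 B=19] avail[A=42 B=13] open={R1,R2,R3,R5,R6,R7}
Step 9: reserve R8 A 4 -> on_hand[A=58 B=19] avail[A=38 B=13] open={R1,R2,R3,R5,R6,R7,R8}
Step 10: cancel R6 -> on_hand[A=58 B=19] avail[A=38 B=15] open={R1,R2,R3,R5,R7,R8}
Step 11: commit R1 -> on_hand[A=58 B=15] avail[A=38 B=15] open={R2,R3,R5,R7,R8}
Final available[B] = 15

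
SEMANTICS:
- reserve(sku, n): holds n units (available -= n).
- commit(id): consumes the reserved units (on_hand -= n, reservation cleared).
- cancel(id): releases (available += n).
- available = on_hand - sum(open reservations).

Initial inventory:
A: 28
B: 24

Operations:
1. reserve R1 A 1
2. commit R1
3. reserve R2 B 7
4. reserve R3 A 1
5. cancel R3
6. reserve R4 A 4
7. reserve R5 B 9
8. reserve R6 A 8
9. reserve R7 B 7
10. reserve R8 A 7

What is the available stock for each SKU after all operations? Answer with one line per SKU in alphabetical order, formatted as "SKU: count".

Step 1: reserve R1 A 1 -> on_hand[A=28 B=24] avail[A=27 B=24] open={R1}
Step 2: commit R1 -> on_hand[A=27 B=24] avail[A=27 B=24] open={}
Step 3: reserve R2 B 7 -> on_hand[A=27 B=24] avail[A=27 B=17] open={R2}
Step 4: reserve R3 A 1 -> on_hand[A=27 B=24] avail[A=26 B=17] open={R2,R3}
Step 5: cancel R3 -> on_hand[A=27 B=24] avail[A=27 B=17] open={R2}
Step 6: reserve R4 A 4 -> on_hand[A=27 B=24] avail[A=23 B=17] open={R2,R4}
Step 7: reserve R5 B 9 -> on_hand[A=27 B=24] avail[A=23 B=8] open={R2,R4,R5}
Step 8: reserve R6 A 8 -> on_hand[A=27 B=24] avail[A=15 B=8] open={R2,R4,R5,R6}
Step 9: reserve R7 B 7 -> on_hand[A=27 B=24] avail[A=15 B=1] open={R2,R4,R5,R6,R7}
Step 10: reserve R8 A 7 -> on_hand[A=27 B=24] avail[A=8 B=1] open={R2,R4,R5,R6,R7,R8}

Answer: A: 8
B: 1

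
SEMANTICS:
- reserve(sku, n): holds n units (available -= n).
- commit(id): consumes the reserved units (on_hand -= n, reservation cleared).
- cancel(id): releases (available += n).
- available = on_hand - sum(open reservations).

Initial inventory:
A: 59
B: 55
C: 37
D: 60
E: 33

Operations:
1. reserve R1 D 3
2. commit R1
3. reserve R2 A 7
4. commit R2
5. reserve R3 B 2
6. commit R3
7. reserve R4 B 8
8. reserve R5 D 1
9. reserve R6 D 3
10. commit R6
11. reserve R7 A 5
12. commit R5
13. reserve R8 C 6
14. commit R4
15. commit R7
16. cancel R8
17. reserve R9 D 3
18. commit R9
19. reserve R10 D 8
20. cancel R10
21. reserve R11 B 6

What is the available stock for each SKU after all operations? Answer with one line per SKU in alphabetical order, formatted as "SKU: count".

Step 1: reserve R1 D 3 -> on_hand[A=59 B=55 C=37 D=60 E=33] avail[A=59 B=55 C=37 D=57 E=33] open={R1}
Step 2: commit R1 -> on_hand[A=59 B=55 C=37 D=57 E=33] avail[A=59 B=55 C=37 D=57 E=33] open={}
Step 3: reserve R2 A 7 -> on_hand[A=59 B=55 C=37 D=57 E=33] avail[A=52 B=55 C=37 D=57 E=33] open={R2}
Step 4: commit R2 -> on_hand[A=52 B=55 C=37 D=57 E=33] avail[A=52 B=55 C=37 D=57 E=33] open={}
Step 5: reserve R3 B 2 -> on_hand[A=52 B=55 C=37 D=57 E=33] avail[A=52 B=53 C=37 D=57 E=33] open={R3}
Step 6: commit R3 -> on_hand[A=52 B=53 C=37 D=57 E=33] avail[A=52 B=53 C=37 D=57 E=33] open={}
Step 7: reserve R4 B 8 -> on_hand[A=52 B=53 C=37 D=57 E=33] avail[A=52 B=45 C=37 D=57 E=33] open={R4}
Step 8: reserve R5 D 1 -> on_hand[A=52 B=53 C=37 D=57 E=33] avail[A=52 B=45 C=37 D=56 E=33] open={R4,R5}
Step 9: reserve R6 D 3 -> on_hand[A=52 B=53 C=37 D=57 E=33] avail[A=52 B=45 C=37 D=53 E=33] open={R4,R5,R6}
Step 10: commit R6 -> on_hand[A=52 B=53 C=37 D=54 E=33] avail[A=52 B=45 C=37 D=53 E=33] open={R4,R5}
Step 11: reserve R7 A 5 -> on_hand[A=52 B=53 C=37 D=54 E=33] avail[A=47 B=45 C=37 D=53 E=33] open={R4,R5,R7}
Step 12: commit R5 -> on_hand[A=52 B=53 C=37 D=53 E=33] avail[A=47 B=45 C=37 D=53 E=33] open={R4,R7}
Step 13: reserve R8 C 6 -> on_hand[A=52 B=53 C=37 D=53 E=33] avail[A=47 B=45 C=31 D=53 E=33] open={R4,R7,R8}
Step 14: commit R4 -> on_hand[A=52 B=45 C=37 D=53 E=33] avail[A=47 B=45 C=31 D=53 E=33] open={R7,R8}
Step 15: commit R7 -> on_hand[A=47 B=45 C=37 D=53 E=33] avail[A=47 B=45 C=31 D=53 E=33] open={R8}
Step 16: cancel R8 -> on_hand[A=47 B=45 C=37 D=53 E=33] avail[A=47 B=45 C=37 D=53 E=33] open={}
Step 17: reserve R9 D 3 -> on_hand[A=47 B=45 C=37 D=53 E=33] avail[A=47 B=45 C=37 D=50 E=33] open={R9}
Step 18: commit R9 -> on_hand[A=47 B=45 C=37 D=50 E=33] avail[A=47 B=45 C=37 D=50 E=33] open={}
Step 19: reserve R10 D 8 -> on_hand[A=47 B=45 C=37 D=50 E=33] avail[A=47 B=45 C=37 D=42 E=33] open={R10}
Step 20: cancel R10 -> on_hand[A=47 B=45 C=37 D=50 E=33] avail[A=47 B=45 C=37 D=50 E=33] open={}
Step 21: reserve R11 B 6 -> on_hand[A=47 B=45 C=37 D=50 E=33] avail[A=47 B=39 C=37 D=50 E=33] open={R11}

Answer: A: 47
B: 39
C: 37
D: 50
E: 33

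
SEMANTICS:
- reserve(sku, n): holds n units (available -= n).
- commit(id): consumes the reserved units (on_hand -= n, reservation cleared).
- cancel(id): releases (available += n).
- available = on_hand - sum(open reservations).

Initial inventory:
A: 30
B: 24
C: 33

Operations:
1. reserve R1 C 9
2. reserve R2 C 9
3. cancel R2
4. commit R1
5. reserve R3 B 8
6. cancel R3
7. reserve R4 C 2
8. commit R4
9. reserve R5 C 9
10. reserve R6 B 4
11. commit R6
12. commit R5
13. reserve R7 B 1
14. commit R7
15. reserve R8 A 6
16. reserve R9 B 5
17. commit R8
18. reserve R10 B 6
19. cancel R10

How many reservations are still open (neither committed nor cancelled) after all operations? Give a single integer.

Answer: 1

Derivation:
Step 1: reserve R1 C 9 -> on_hand[A=30 B=24 C=33] avail[A=30 B=24 C=24] open={R1}
Step 2: reserve R2 C 9 -> on_hand[A=30 B=24 C=33] avail[A=30 B=24 C=15] open={R1,R2}
Step 3: cancel R2 -> on_hand[A=30 B=24 C=33] avail[A=30 B=24 C=24] open={R1}
Step 4: commit R1 -> on_hand[A=30 B=24 C=24] avail[A=30 B=24 C=24] open={}
Step 5: reserve R3 B 8 -> on_hand[A=30 B=24 C=24] avail[A=30 B=16 C=24] open={R3}
Step 6: cancel R3 -> on_hand[A=30 B=24 C=24] avail[A=30 B=24 C=24] open={}
Step 7: reserve R4 C 2 -> on_hand[A=30 B=24 C=24] avail[A=30 B=24 C=22] open={R4}
Step 8: commit R4 -> on_hand[A=30 B=24 C=22] avail[A=30 B=24 C=22] open={}
Step 9: reserve R5 C 9 -> on_hand[A=30 B=24 C=22] avail[A=30 B=24 C=13] open={R5}
Step 10: reserve R6 B 4 -> on_hand[A=30 B=24 C=22] avail[A=30 B=20 C=13] open={R5,R6}
Step 11: commit R6 -> on_hand[A=30 B=20 C=22] avail[A=30 B=20 C=13] open={R5}
Step 12: commit R5 -> on_hand[A=30 B=20 C=13] avail[A=30 B=20 C=13] open={}
Step 13: reserve R7 B 1 -> on_hand[A=30 B=20 C=13] avail[A=30 B=19 C=13] open={R7}
Step 14: commit R7 -> on_hand[A=30 B=19 C=13] avail[A=30 B=19 C=13] open={}
Step 15: reserve R8 A 6 -> on_hand[A=30 B=19 C=13] avail[A=24 B=19 C=13] open={R8}
Step 16: reserve R9 B 5 -> on_hand[A=30 B=19 C=13] avail[A=24 B=14 C=13] open={R8,R9}
Step 17: commit R8 -> on_hand[A=24 B=19 C=13] avail[A=24 B=14 C=13] open={R9}
Step 18: reserve R10 B 6 -> on_hand[A=24 B=19 C=13] avail[A=24 B=8 C=13] open={R10,R9}
Step 19: cancel R10 -> on_hand[A=24 B=19 C=13] avail[A=24 B=14 C=13] open={R9}
Open reservations: ['R9'] -> 1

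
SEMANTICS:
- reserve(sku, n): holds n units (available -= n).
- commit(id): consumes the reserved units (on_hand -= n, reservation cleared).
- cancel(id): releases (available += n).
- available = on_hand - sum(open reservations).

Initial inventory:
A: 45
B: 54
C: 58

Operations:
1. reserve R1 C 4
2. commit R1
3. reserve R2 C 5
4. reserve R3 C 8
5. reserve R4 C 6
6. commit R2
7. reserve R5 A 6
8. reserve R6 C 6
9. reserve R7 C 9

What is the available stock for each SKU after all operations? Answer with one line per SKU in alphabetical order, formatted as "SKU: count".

Step 1: reserve R1 C 4 -> on_hand[A=45 B=54 C=58] avail[A=45 B=54 C=54] open={R1}
Step 2: commit R1 -> on_hand[A=45 B=54 C=54] avail[A=45 B=54 C=54] open={}
Step 3: reserve R2 C 5 -> on_hand[A=45 B=54 C=54] avail[A=45 B=54 C=49] open={R2}
Step 4: reserve R3 C 8 -> on_hand[A=45 B=54 C=54] avail[A=45 B=54 C=41] open={R2,R3}
Step 5: reserve R4 C 6 -> on_hand[A=45 B=54 C=54] avail[A=45 B=54 C=35] open={R2,R3,R4}
Step 6: commit R2 -> on_hand[A=45 B=54 C=49] avail[A=45 B=54 C=35] open={R3,R4}
Step 7: reserve R5 A 6 -> on_hand[A=45 B=54 C=49] avail[A=39 B=54 C=35] open={R3,R4,R5}
Step 8: reserve R6 C 6 -> on_hand[A=45 B=54 C=49] avail[A=39 B=54 C=29] open={R3,R4,R5,R6}
Step 9: reserve R7 C 9 -> on_hand[A=45 B=54 C=49] avail[A=39 B=54 C=20] open={R3,R4,R5,R6,R7}

Answer: A: 39
B: 54
C: 20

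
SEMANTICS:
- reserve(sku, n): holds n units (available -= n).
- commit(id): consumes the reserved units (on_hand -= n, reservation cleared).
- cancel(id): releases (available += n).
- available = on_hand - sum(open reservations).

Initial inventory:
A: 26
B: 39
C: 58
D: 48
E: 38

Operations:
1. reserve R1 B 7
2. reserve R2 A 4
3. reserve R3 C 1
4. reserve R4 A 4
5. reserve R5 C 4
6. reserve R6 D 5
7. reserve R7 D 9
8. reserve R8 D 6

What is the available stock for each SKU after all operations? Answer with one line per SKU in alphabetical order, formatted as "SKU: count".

Step 1: reserve R1 B 7 -> on_hand[A=26 B=39 C=58 D=48 E=38] avail[A=26 B=32 C=58 D=48 E=38] open={R1}
Step 2: reserve R2 A 4 -> on_hand[A=26 B=39 C=58 D=48 E=38] avail[A=22 B=32 C=58 D=48 E=38] open={R1,R2}
Step 3: reserve R3 C 1 -> on_hand[A=26 B=39 C=58 D=48 E=38] avail[A=22 B=32 C=57 D=48 E=38] open={R1,R2,R3}
Step 4: reserve R4 A 4 -> on_hand[A=26 B=39 C=58 D=48 E=38] avail[A=18 B=32 C=57 D=48 E=38] open={R1,R2,R3,R4}
Step 5: reserve R5 C 4 -> on_hand[A=26 B=39 C=58 D=48 E=38] avail[A=18 B=32 C=53 D=48 E=38] open={R1,R2,R3,R4,R5}
Step 6: reserve R6 D 5 -> on_hand[A=26 B=39 C=58 D=48 E=38] avail[A=18 B=32 C=53 D=43 E=38] open={R1,R2,R3,R4,R5,R6}
Step 7: reserve R7 D 9 -> on_hand[A=26 B=39 C=58 D=48 E=38] avail[A=18 B=32 C=53 D=34 E=38] open={R1,R2,R3,R4,R5,R6,R7}
Step 8: reserve R8 D 6 -> on_hand[A=26 B=39 C=58 D=48 E=38] avail[A=18 B=32 C=53 D=28 E=38] open={R1,R2,R3,R4,R5,R6,R7,R8}

Answer: A: 18
B: 32
C: 53
D: 28
E: 38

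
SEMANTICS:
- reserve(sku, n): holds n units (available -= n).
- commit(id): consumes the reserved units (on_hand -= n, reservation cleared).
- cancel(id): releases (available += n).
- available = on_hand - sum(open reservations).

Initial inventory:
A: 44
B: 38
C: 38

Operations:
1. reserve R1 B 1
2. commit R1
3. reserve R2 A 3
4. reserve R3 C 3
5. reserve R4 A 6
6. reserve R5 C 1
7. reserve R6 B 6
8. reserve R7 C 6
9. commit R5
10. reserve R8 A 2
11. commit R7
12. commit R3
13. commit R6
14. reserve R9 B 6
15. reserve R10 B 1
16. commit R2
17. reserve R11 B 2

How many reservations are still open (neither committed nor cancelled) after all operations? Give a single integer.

Answer: 5

Derivation:
Step 1: reserve R1 B 1 -> on_hand[A=44 B=38 C=38] avail[A=44 B=37 C=38] open={R1}
Step 2: commit R1 -> on_hand[A=44 B=37 C=38] avail[A=44 B=37 C=38] open={}
Step 3: reserve R2 A 3 -> on_hand[A=44 B=37 C=38] avail[A=41 B=37 C=38] open={R2}
Step 4: reserve R3 C 3 -> on_hand[A=44 B=37 C=38] avail[A=41 B=37 C=35] open={R2,R3}
Step 5: reserve R4 A 6 -> on_hand[A=44 B=37 C=38] avail[A=35 B=37 C=35] open={R2,R3,R4}
Step 6: reserve R5 C 1 -> on_hand[A=44 B=37 C=38] avail[A=35 B=37 C=34] open={R2,R3,R4,R5}
Step 7: reserve R6 B 6 -> on_hand[A=44 B=37 C=38] avail[A=35 B=31 C=34] open={R2,R3,R4,R5,R6}
Step 8: reserve R7 C 6 -> on_hand[A=44 B=37 C=38] avail[A=35 B=31 C=28] open={R2,R3,R4,R5,R6,R7}
Step 9: commit R5 -> on_hand[A=44 B=37 C=37] avail[A=35 B=31 C=28] open={R2,R3,R4,R6,R7}
Step 10: reserve R8 A 2 -> on_hand[A=44 B=37 C=37] avail[A=33 B=31 C=28] open={R2,R3,R4,R6,R7,R8}
Step 11: commit R7 -> on_hand[A=44 B=37 C=31] avail[A=33 B=31 C=28] open={R2,R3,R4,R6,R8}
Step 12: commit R3 -> on_hand[A=44 B=37 C=28] avail[A=33 B=31 C=28] open={R2,R4,R6,R8}
Step 13: commit R6 -> on_hand[A=44 B=31 C=28] avail[A=33 B=31 C=28] open={R2,R4,R8}
Step 14: reserve R9 B 6 -> on_hand[A=44 B=31 C=28] avail[A=33 B=25 C=28] open={R2,R4,R8,R9}
Step 15: reserve R10 B 1 -> on_hand[A=44 B=31 C=28] avail[A=33 B=24 C=28] open={R10,R2,R4,R8,R9}
Step 16: commit R2 -> on_hand[A=41 B=31 C=28] avail[A=33 B=24 C=28] open={R10,R4,R8,R9}
Step 17: reserve R11 B 2 -> on_hand[A=41 B=31 C=28] avail[A=33 B=22 C=28] open={R10,R11,R4,R8,R9}
Open reservations: ['R10', 'R11', 'R4', 'R8', 'R9'] -> 5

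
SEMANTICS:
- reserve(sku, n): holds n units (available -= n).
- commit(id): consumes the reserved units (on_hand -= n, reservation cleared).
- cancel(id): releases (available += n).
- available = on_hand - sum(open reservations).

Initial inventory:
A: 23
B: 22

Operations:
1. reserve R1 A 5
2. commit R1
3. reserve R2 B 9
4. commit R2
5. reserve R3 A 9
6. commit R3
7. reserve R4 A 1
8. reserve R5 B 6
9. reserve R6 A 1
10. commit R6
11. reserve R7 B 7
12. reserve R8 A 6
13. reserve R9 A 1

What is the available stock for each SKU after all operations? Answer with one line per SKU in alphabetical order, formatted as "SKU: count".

Step 1: reserve R1 A 5 -> on_hand[A=23 B=22] avail[A=18 B=22] open={R1}
Step 2: commit R1 -> on_hand[A=18 B=22] avail[A=18 B=22] open={}
Step 3: reserve R2 B 9 -> on_hand[A=18 B=22] avail[A=18 B=13] open={R2}
Step 4: commit R2 -> on_hand[A=18 B=13] avail[A=18 B=13] open={}
Step 5: reserve R3 A 9 -> on_hand[A=18 B=13] avail[A=9 B=13] open={R3}
Step 6: commit R3 -> on_hand[A=9 B=13] avail[A=9 B=13] open={}
Step 7: reserve R4 A 1 -> on_hand[A=9 B=13] avail[A=8 B=13] open={R4}
Step 8: reserve R5 B 6 -> on_hand[A=9 B=13] avail[A=8 B=7] open={R4,R5}
Step 9: reserve R6 A 1 -> on_hand[A=9 B=13] avail[A=7 B=7] open={R4,R5,R6}
Step 10: commit R6 -> on_hand[A=8 B=13] avail[A=7 B=7] open={R4,R5}
Step 11: reserve R7 B 7 -> on_hand[A=8 B=13] avail[A=7 B=0] open={R4,R5,R7}
Step 12: reserve R8 A 6 -> on_hand[A=8 B=13] avail[A=1 B=0] open={R4,R5,R7,R8}
Step 13: reserve R9 A 1 -> on_hand[A=8 B=13] avail[A=0 B=0] open={R4,R5,R7,R8,R9}

Answer: A: 0
B: 0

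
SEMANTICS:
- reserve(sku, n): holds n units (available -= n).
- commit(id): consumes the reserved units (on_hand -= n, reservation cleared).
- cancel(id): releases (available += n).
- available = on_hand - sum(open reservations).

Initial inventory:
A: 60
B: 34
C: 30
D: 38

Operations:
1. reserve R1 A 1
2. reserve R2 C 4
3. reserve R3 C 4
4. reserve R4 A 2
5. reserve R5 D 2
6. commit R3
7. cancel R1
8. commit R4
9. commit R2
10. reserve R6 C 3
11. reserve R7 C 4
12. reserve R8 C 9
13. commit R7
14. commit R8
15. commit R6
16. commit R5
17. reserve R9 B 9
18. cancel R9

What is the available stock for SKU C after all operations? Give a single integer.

Answer: 6

Derivation:
Step 1: reserve R1 A 1 -> on_hand[A=60 B=34 C=30 D=38] avail[A=59 B=34 C=30 D=38] open={R1}
Step 2: reserve R2 C 4 -> on_hand[A=60 B=34 C=30 D=38] avail[A=59 B=34 C=26 D=38] open={R1,R2}
Step 3: reserve R3 C 4 -> on_hand[A=60 B=34 C=30 D=38] avail[A=59 B=34 C=22 D=38] open={R1,R2,R3}
Step 4: reserve R4 A 2 -> on_hand[A=60 B=34 C=30 D=38] avail[A=57 B=34 C=22 D=38] open={R1,R2,R3,R4}
Step 5: reserve R5 D 2 -> on_hand[A=60 B=34 C=30 D=38] avail[A=57 B=34 C=22 D=36] open={R1,R2,R3,R4,R5}
Step 6: commit R3 -> on_hand[A=60 B=34 C=26 D=38] avail[A=57 B=34 C=22 D=36] open={R1,R2,R4,R5}
Step 7: cancel R1 -> on_hand[A=60 B=34 C=26 D=38] avail[A=58 B=34 C=22 D=36] open={R2,R4,R5}
Step 8: commit R4 -> on_hand[A=58 B=34 C=26 D=38] avail[A=58 B=34 C=22 D=36] open={R2,R5}
Step 9: commit R2 -> on_hand[A=58 B=34 C=22 D=38] avail[A=58 B=34 C=22 D=36] open={R5}
Step 10: reserve R6 C 3 -> on_hand[A=58 B=34 C=22 D=38] avail[A=58 B=34 C=19 D=36] open={R5,R6}
Step 11: reserve R7 C 4 -> on_hand[A=58 B=34 C=22 D=38] avail[A=58 B=34 C=15 D=36] open={R5,R6,R7}
Step 12: reserve R8 C 9 -> on_hand[A=58 B=34 C=22 D=38] avail[A=58 B=34 C=6 D=36] open={R5,R6,R7,R8}
Step 13: commit R7 -> on_hand[A=58 B=34 C=18 D=38] avail[A=58 B=34 C=6 D=36] open={R5,R6,R8}
Step 14: commit R8 -> on_hand[A=58 B=34 C=9 D=38] avail[A=58 B=34 C=6 D=36] open={R5,R6}
Step 15: commit R6 -> on_hand[A=58 B=34 C=6 D=38] avail[A=58 B=34 C=6 D=36] open={R5}
Step 16: commit R5 -> on_hand[A=58 B=34 C=6 D=36] avail[A=58 B=34 C=6 D=36] open={}
Step 17: reserve R9 B 9 -> on_hand[A=58 B=34 C=6 D=36] avail[A=58 B=25 C=6 D=36] open={R9}
Step 18: cancel R9 -> on_hand[A=58 B=34 C=6 D=36] avail[A=58 B=34 C=6 D=36] open={}
Final available[C] = 6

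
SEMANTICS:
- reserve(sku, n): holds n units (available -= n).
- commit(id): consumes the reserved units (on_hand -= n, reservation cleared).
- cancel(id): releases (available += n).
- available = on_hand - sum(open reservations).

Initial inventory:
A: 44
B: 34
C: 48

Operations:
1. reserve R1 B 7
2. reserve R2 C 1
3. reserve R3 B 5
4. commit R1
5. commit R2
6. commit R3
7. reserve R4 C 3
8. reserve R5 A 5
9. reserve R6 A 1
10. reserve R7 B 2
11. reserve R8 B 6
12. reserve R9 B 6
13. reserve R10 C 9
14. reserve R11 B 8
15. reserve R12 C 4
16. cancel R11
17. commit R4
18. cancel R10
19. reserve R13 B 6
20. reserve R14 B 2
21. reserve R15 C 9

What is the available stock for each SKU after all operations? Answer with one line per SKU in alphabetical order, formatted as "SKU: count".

Step 1: reserve R1 B 7 -> on_hand[A=44 B=34 C=48] avail[A=44 B=27 C=48] open={R1}
Step 2: reserve R2 C 1 -> on_hand[A=44 B=34 C=48] avail[A=44 B=27 C=47] open={R1,R2}
Step 3: reserve R3 B 5 -> on_hand[A=44 B=34 C=48] avail[A=44 B=22 C=47] open={R1,R2,R3}
Step 4: commit R1 -> on_hand[A=44 B=27 C=48] avail[A=44 B=22 C=47] open={R2,R3}
Step 5: commit R2 -> on_hand[A=44 B=27 C=47] avail[A=44 B=22 C=47] open={R3}
Step 6: commit R3 -> on_hand[A=44 B=22 C=47] avail[A=44 B=22 C=47] open={}
Step 7: reserve R4 C 3 -> on_hand[A=44 B=22 C=47] avail[A=44 B=22 C=44] open={R4}
Step 8: reserve R5 A 5 -> on_hand[A=44 B=22 C=47] avail[A=39 B=22 C=44] open={R4,R5}
Step 9: reserve R6 A 1 -> on_hand[A=44 B=22 C=47] avail[A=38 B=22 C=44] open={R4,R5,R6}
Step 10: reserve R7 B 2 -> on_hand[A=44 B=22 C=47] avail[A=38 B=20 C=44] open={R4,R5,R6,R7}
Step 11: reserve R8 B 6 -> on_hand[A=44 B=22 C=47] avail[A=38 B=14 C=44] open={R4,R5,R6,R7,R8}
Step 12: reserve R9 B 6 -> on_hand[A=44 B=22 C=47] avail[A=38 B=8 C=44] open={R4,R5,R6,R7,R8,R9}
Step 13: reserve R10 C 9 -> on_hand[A=44 B=22 C=47] avail[A=38 B=8 C=35] open={R10,R4,R5,R6,R7,R8,R9}
Step 14: reserve R11 B 8 -> on_hand[A=44 B=22 C=47] avail[A=38 B=0 C=35] open={R10,R11,R4,R5,R6,R7,R8,R9}
Step 15: reserve R12 C 4 -> on_hand[A=44 B=22 C=47] avail[A=38 B=0 C=31] open={R10,R11,R12,R4,R5,R6,R7,R8,R9}
Step 16: cancel R11 -> on_hand[A=44 B=22 C=47] avail[A=38 B=8 C=31] open={R10,R12,R4,R5,R6,R7,R8,R9}
Step 17: commit R4 -> on_hand[A=44 B=22 C=44] avail[A=38 B=8 C=31] open={R10,R12,R5,R6,R7,R8,R9}
Step 18: cancel R10 -> on_hand[A=44 B=22 C=44] avail[A=38 B=8 C=40] open={R12,R5,R6,R7,R8,R9}
Step 19: reserve R13 B 6 -> on_hand[A=44 B=22 C=44] avail[A=38 B=2 C=40] open={R12,R13,R5,R6,R7,R8,R9}
Step 20: reserve R14 B 2 -> on_hand[A=44 B=22 C=44] avail[A=38 B=0 C=40] open={R12,R13,R14,R5,R6,R7,R8,R9}
Step 21: reserve R15 C 9 -> on_hand[A=44 B=22 C=44] avail[A=38 B=0 C=31] open={R12,R13,R14,R15,R5,R6,R7,R8,R9}

Answer: A: 38
B: 0
C: 31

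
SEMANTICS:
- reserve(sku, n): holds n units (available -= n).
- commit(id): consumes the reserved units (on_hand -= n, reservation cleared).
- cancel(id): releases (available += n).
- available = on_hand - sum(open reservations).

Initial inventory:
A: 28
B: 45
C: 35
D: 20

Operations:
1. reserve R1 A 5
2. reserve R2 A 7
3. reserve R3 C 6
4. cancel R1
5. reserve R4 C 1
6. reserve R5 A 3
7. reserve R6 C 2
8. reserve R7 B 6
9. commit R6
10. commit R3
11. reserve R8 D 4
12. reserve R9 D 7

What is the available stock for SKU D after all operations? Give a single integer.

Step 1: reserve R1 A 5 -> on_hand[A=28 B=45 C=35 D=20] avail[A=23 B=45 C=35 D=20] open={R1}
Step 2: reserve R2 A 7 -> on_hand[A=28 B=45 C=35 D=20] avail[A=16 B=45 C=35 D=20] open={R1,R2}
Step 3: reserve R3 C 6 -> on_hand[A=28 B=45 C=35 D=20] avail[A=16 B=45 C=29 D=20] open={R1,R2,R3}
Step 4: cancel R1 -> on_hand[A=28 B=45 C=35 D=20] avail[A=21 B=45 C=29 D=20] open={R2,R3}
Step 5: reserve R4 C 1 -> on_hand[A=28 B=45 C=35 D=20] avail[A=21 B=45 C=28 D=20] open={R2,R3,R4}
Step 6: reserve R5 A 3 -> on_hand[A=28 B=45 C=35 D=20] avail[A=18 B=45 C=28 D=20] open={R2,R3,R4,R5}
Step 7: reserve R6 C 2 -> on_hand[A=28 B=45 C=35 D=20] avail[A=18 B=45 C=26 D=20] open={R2,R3,R4,R5,R6}
Step 8: reserve R7 B 6 -> on_hand[A=28 B=45 C=35 D=20] avail[A=18 B=39 C=26 D=20] open={R2,R3,R4,R5,R6,R7}
Step 9: commit R6 -> on_hand[A=28 B=45 C=33 D=20] avail[A=18 B=39 C=26 D=20] open={R2,R3,R4,R5,R7}
Step 10: commit R3 -> on_hand[A=28 B=45 C=27 D=20] avail[A=18 B=39 C=26 D=20] open={R2,R4,R5,R7}
Step 11: reserve R8 D 4 -> on_hand[A=28 B=45 C=27 D=20] avail[A=18 B=39 C=26 D=16] open={R2,R4,R5,R7,R8}
Step 12: reserve R9 D 7 -> on_hand[A=28 B=45 C=27 D=20] avail[A=18 B=39 C=26 D=9] open={R2,R4,R5,R7,R8,R9}
Final available[D] = 9

Answer: 9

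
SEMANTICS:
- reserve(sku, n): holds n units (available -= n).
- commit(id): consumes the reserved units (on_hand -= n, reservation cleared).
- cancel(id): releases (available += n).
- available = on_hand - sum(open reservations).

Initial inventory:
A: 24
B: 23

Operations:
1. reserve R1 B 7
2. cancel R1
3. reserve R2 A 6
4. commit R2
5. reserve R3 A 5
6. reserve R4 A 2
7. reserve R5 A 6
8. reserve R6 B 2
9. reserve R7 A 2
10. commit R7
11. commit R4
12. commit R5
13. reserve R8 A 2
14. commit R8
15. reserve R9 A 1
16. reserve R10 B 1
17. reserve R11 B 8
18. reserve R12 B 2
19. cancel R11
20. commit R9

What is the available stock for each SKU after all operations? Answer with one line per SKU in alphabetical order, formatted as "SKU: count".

Step 1: reserve R1 B 7 -> on_hand[A=24 B=23] avail[A=24 B=16] open={R1}
Step 2: cancel R1 -> on_hand[A=24 B=23] avail[A=24 B=23] open={}
Step 3: reserve R2 A 6 -> on_hand[A=24 B=23] avail[A=18 B=23] open={R2}
Step 4: commit R2 -> on_hand[A=18 B=23] avail[A=18 B=23] open={}
Step 5: reserve R3 A 5 -> on_hand[A=18 B=23] avail[A=13 B=23] open={R3}
Step 6: reserve R4 A 2 -> on_hand[A=18 B=23] avail[A=11 B=23] open={R3,R4}
Step 7: reserve R5 A 6 -> on_hand[A=18 B=23] avail[A=5 B=23] open={R3,R4,R5}
Step 8: reserve R6 B 2 -> on_hand[A=18 B=23] avail[A=5 B=21] open={R3,R4,R5,R6}
Step 9: reserve R7 A 2 -> on_hand[A=18 B=23] avail[A=3 B=21] open={R3,R4,R5,R6,R7}
Step 10: commit R7 -> on_hand[A=16 B=23] avail[A=3 B=21] open={R3,R4,R5,R6}
Step 11: commit R4 -> on_hand[A=14 B=23] avail[A=3 B=21] open={R3,R5,R6}
Step 12: commit R5 -> on_hand[A=8 B=23] avail[A=3 B=21] open={R3,R6}
Step 13: reserve R8 A 2 -> on_hand[A=8 B=23] avail[A=1 B=21] open={R3,R6,R8}
Step 14: commit R8 -> on_hand[A=6 B=23] avail[A=1 B=21] open={R3,R6}
Step 15: reserve R9 A 1 -> on_hand[A=6 B=23] avail[A=0 B=21] open={R3,R6,R9}
Step 16: reserve R10 B 1 -> on_hand[A=6 B=23] avail[A=0 B=20] open={R10,R3,R6,R9}
Step 17: reserve R11 B 8 -> on_hand[A=6 B=23] avail[A=0 B=12] open={R10,R11,R3,R6,R9}
Step 18: reserve R12 B 2 -> on_hand[A=6 B=23] avail[A=0 B=10] open={R10,R11,R12,R3,R6,R9}
Step 19: cancel R11 -> on_hand[A=6 B=23] avail[A=0 B=18] open={R10,R12,R3,R6,R9}
Step 20: commit R9 -> on_hand[A=5 B=23] avail[A=0 B=18] open={R10,R12,R3,R6}

Answer: A: 0
B: 18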